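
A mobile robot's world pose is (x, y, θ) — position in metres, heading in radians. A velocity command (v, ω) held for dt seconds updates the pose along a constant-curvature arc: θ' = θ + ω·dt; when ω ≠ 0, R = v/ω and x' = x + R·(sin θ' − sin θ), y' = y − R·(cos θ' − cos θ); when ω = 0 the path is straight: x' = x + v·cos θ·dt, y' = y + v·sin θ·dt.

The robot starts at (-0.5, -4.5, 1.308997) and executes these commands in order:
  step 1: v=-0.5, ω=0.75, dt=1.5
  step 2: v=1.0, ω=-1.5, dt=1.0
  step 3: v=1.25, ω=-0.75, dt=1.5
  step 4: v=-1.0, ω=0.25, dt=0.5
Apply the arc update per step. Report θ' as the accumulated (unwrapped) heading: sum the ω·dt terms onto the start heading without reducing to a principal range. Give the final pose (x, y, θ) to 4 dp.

step 1: θ'=2.4340 (R=-0.6667) → pose (-0.2894, -5.1792, 2.4340)
step 2: θ'=0.9340 (R=-0.6667) → pose (-0.3921, -4.2761, 0.9340)
step 3: θ'=-0.1910 (R=-1.6667) → pose (1.2644, -3.6308, -0.1910)
step 4: θ'=-0.0660 (R=-4.0000) → pose (0.7688, -3.5668, -0.0660)

(0.7688, -3.5668, -0.0660)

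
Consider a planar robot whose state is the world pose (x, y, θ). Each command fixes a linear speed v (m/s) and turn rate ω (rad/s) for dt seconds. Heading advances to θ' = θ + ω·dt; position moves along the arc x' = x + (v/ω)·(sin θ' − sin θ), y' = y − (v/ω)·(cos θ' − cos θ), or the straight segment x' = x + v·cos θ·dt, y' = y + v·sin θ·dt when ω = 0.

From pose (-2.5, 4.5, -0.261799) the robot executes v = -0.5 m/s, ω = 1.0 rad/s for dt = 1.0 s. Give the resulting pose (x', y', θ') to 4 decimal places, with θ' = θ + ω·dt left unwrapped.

(-2.9659, 4.3869, 0.7382)

θ' = -0.2618 + 1.0·1.0 = 0.7382
R = v/ω = -0.5/1.0 = -0.5000
x' = -2.5 + -0.5000·(sin 0.7382 − sin -0.2618) = -2.9659
y' = 4.5 − -0.5000·(cos 0.7382 − cos -0.2618) = 4.3869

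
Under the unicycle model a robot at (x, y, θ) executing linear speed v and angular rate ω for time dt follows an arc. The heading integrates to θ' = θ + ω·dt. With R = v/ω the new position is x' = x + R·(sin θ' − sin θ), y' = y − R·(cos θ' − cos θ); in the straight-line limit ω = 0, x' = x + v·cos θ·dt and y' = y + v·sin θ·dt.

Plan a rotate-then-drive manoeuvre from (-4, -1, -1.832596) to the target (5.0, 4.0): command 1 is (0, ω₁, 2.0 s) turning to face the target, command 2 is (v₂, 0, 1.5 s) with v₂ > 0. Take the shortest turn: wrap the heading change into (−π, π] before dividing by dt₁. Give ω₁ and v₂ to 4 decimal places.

ω₁ = 1.1698, v₂ = 6.8638

heading to target = atan2(4−-1, 5−-4) = 0.5071
Δθ = wrap(0.5071 − -1.8326) = 2.3397; ω₁ = Δθ/dt₁ = 1.1698
distance = √((5−-4)² + (4−-1)²) = 10.2956; v₂ = distance/dt₂ = 6.8638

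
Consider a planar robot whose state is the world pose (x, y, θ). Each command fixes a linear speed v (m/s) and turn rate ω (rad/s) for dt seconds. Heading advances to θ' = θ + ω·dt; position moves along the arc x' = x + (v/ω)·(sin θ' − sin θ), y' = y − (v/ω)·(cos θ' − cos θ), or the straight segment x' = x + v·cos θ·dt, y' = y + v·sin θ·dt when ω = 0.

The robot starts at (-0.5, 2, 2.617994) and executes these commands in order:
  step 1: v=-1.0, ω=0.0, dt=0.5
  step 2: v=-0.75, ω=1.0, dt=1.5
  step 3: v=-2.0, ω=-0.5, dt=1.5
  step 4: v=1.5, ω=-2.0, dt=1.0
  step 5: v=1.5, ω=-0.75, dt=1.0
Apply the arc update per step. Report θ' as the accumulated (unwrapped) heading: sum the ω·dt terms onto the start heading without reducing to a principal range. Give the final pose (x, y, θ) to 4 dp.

(3.2427, 5.7466, 0.6180)

step 1: θ'=2.6180 (straight) → pose (-0.0670, 1.7500, 2.6180)
step 2: θ'=4.1180 (R=-0.7500) → pose (0.9294, 1.9795, 4.1180)
step 3: θ'=3.3680 (R=4.0000) → pose (3.3454, 3.6374, 3.3680)
step 4: θ'=1.3680 (R=-0.7500) → pose (2.4425, 4.5193, 1.3680)
step 5: θ'=0.6180 (R=-2.0000) → pose (3.2427, 5.7466, 0.6180)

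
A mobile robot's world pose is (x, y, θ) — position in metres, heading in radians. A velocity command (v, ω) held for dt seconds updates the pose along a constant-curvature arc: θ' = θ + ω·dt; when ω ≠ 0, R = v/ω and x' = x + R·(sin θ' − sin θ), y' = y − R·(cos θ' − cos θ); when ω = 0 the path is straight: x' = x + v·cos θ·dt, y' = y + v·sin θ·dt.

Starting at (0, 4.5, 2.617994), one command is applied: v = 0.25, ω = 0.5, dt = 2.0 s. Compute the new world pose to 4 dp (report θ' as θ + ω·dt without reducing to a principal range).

(-0.4793, 4.5113, 3.6180)

θ' = 2.6180 + 0.5·2.0 = 3.6180
R = v/ω = 0.25/0.5 = 0.5000
x' = 0 + 0.5000·(sin 3.6180 − sin 2.6180) = -0.4793
y' = 4.5 − 0.5000·(cos 3.6180 − cos 2.6180) = 4.5113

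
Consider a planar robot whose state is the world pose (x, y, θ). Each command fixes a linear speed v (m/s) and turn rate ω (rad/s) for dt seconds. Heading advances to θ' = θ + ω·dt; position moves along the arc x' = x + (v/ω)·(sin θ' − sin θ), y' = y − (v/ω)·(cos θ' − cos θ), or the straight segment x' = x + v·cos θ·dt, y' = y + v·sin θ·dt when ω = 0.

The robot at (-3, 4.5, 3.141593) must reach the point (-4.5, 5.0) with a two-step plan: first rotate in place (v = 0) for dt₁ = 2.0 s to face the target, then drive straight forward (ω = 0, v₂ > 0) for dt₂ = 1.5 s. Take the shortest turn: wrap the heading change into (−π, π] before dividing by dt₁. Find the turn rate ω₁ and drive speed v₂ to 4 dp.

heading to target = atan2(5−4.5, -4.5−-3) = 2.8198
Δθ = wrap(2.8198 − 3.1416) = -0.3218; ω₁ = Δθ/dt₁ = -0.1609
distance = √((-4.5−-3)² + (5−4.5)²) = 1.5811; v₂ = distance/dt₂ = 1.0541

ω₁ = -0.1609, v₂ = 1.0541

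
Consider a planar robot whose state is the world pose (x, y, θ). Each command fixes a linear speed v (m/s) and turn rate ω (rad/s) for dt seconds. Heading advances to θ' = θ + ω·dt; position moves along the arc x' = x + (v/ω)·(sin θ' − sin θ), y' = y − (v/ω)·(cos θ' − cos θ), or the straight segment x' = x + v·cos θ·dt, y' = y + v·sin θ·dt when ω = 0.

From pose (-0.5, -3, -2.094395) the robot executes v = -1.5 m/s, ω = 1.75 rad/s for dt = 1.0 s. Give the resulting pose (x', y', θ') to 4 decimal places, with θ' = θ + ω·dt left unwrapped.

θ' = -2.0944 + 1.75·1.0 = -0.3444
R = v/ω = -1.5/1.75 = -0.8571
x' = -0.5 + -0.8571·(sin -0.3444 − sin -2.0944) = -0.9529
y' = -3 − -0.8571·(cos -0.3444 − cos -2.0944) = -1.7646

(-0.9529, -1.7646, -0.3444)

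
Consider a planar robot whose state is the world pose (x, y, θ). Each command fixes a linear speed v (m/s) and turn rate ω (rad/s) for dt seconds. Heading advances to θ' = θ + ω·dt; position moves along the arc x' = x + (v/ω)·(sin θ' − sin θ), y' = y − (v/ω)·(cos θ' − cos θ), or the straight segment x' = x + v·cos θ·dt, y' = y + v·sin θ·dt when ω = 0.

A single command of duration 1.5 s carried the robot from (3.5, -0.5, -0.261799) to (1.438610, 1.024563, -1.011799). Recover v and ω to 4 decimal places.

v = -1.7500, ω = -0.5000

Δθ = -1.011799 − -0.261799 = -0.750000
ω = Δθ/dt = -0.750000/1.5 = -0.5000
R = Δx/(sin θ' − sin θ) = 3.5000
v = R·ω = 3.5000·-0.5000 = -1.7500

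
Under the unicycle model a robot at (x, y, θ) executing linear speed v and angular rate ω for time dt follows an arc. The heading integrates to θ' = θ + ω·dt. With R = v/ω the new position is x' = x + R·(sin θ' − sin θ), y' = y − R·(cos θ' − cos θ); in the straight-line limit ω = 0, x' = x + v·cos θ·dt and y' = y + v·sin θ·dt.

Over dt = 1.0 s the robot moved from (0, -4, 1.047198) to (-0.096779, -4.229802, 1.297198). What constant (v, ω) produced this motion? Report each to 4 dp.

Δθ = 1.297198 − 1.047198 = 0.250000
ω = Δθ/dt = 0.250000/1.0 = 0.2500
R = −Δy/(cos θ' − cos θ) = -1.0000
v = R·ω = -1.0000·0.2500 = -0.2500

v = -0.2500, ω = 0.2500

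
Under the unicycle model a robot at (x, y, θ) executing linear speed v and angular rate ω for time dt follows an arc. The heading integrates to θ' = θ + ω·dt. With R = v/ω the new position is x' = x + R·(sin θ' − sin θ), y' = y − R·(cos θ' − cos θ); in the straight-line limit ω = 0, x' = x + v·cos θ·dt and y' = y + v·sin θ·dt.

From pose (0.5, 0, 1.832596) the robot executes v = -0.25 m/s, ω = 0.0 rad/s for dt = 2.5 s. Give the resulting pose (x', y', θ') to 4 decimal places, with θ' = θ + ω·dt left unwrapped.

θ' = 1.8326 + 0.0·2.5 = 1.8326
ω = 0 → straight: x' = 0.5 + -0.25·cos(1.8326)·2.5 = 0.6618
y' = 0 + -0.25·sin(1.8326)·2.5 = -0.6037

(0.6618, -0.6037, 1.8326)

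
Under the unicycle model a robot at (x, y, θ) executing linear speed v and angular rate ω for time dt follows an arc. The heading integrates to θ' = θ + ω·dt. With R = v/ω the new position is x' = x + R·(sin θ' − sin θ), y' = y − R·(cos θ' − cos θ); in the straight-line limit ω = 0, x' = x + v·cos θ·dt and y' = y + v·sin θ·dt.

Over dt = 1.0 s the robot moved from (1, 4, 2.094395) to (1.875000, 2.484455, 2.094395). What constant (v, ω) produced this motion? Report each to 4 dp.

v = -1.7500, ω = 0.0000

Δθ = 2.094395 − 2.094395 = 0.000000
ω = Δθ/dt = 0.000000/1.0 = 0.0000
ω = 0 → v = (Δx·cos θ + Δy·sin θ)/dt = -1.7500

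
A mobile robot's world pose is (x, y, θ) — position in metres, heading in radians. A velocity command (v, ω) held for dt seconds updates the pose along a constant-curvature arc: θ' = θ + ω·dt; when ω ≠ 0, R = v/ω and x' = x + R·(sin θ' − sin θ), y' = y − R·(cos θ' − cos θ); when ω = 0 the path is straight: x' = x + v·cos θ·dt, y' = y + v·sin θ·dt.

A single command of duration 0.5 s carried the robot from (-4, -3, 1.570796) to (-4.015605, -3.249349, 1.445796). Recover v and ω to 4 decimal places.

v = -0.5000, ω = -0.2500

Δθ = 1.445796 − 1.570796 = -0.125000
ω = Δθ/dt = -0.125000/0.5 = -0.2500
R = −Δy/(cos θ' − cos θ) = 2.0000
v = R·ω = 2.0000·-0.2500 = -0.5000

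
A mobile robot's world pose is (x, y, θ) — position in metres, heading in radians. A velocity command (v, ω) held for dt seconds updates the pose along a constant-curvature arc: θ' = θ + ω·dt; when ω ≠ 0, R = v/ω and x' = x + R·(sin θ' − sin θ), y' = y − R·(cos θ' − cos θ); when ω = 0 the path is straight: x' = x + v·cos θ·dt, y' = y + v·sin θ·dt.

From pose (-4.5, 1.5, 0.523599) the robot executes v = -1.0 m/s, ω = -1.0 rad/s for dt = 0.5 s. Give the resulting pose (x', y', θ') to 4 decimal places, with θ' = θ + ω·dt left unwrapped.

θ' = 0.5236 + -1.0·0.5 = 0.0236
R = v/ω = -1.0/-1.0 = 1.0000
x' = -4.5 + 1.0000·(sin 0.0236 − sin 0.5236) = -4.9764
y' = 1.5 − 1.0000·(cos 0.0236 − cos 0.5236) = 1.3663

(-4.9764, 1.3663, 0.0236)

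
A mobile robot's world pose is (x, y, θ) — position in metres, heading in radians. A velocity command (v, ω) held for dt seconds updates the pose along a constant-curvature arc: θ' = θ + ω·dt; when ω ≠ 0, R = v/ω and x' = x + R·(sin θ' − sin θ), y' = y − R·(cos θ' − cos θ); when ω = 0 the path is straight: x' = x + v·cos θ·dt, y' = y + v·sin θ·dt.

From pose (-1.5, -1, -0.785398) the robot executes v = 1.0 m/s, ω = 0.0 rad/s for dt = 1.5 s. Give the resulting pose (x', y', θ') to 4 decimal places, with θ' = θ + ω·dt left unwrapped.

θ' = -0.7854 + 0.0·1.5 = -0.7854
ω = 0 → straight: x' = -1.5 + 1.0·cos(-0.7854)·1.5 = -0.4393
y' = -1 + 1.0·sin(-0.7854)·1.5 = -2.0607

(-0.4393, -2.0607, -0.7854)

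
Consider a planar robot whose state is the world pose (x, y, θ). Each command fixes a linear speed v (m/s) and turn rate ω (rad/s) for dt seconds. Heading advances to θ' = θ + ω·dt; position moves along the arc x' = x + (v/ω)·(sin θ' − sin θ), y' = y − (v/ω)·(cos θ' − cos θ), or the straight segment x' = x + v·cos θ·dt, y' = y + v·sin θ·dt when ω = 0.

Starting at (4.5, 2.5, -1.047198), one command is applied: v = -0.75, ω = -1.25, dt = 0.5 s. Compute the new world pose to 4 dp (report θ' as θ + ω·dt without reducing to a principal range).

θ' = -1.0472 + -1.25·0.5 = -1.6722
R = v/ω = -0.75/-1.25 = 0.6000
x' = 4.5 + 0.6000·(sin -1.6722 − sin -1.0472) = 4.4227
y' = 2.5 − 0.6000·(cos -1.6722 − cos -1.0472) = 2.8607

(4.4227, 2.8607, -1.6722)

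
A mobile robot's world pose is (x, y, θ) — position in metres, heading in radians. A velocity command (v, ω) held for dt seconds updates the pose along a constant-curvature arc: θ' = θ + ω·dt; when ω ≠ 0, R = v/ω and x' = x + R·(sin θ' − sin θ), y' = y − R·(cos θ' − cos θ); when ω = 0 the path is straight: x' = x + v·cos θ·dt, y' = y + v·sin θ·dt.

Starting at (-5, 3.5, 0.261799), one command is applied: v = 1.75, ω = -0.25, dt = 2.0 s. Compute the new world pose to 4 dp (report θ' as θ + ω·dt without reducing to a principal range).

θ' = 0.2618 + -0.25·2.0 = -0.2382
R = v/ω = 1.75/-0.25 = -7.0000
x' = -5 + -7.0000·(sin -0.2382 − sin 0.2618) = -1.5366
y' = 3.5 − -7.0000·(cos -0.2382 − cos 0.2618) = 3.5409

(-1.5366, 3.5409, -0.2382)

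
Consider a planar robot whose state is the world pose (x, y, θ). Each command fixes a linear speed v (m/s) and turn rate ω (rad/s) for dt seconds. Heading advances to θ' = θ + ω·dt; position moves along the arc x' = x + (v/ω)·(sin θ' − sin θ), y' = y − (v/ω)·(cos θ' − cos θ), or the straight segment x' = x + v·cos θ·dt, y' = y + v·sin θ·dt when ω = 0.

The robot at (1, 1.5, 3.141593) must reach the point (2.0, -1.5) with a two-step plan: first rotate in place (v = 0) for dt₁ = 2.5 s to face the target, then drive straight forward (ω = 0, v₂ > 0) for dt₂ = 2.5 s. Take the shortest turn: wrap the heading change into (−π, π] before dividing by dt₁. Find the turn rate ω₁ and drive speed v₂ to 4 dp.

ω₁ = 0.7570, v₂ = 1.2649

heading to target = atan2(-1.5−1.5, 2−1) = -1.2490
Δθ = wrap(-1.2490 − 3.1416) = 1.8925; ω₁ = Δθ/dt₁ = 0.7570
distance = √((2−1)² + (-1.5−1.5)²) = 3.1623; v₂ = distance/dt₂ = 1.2649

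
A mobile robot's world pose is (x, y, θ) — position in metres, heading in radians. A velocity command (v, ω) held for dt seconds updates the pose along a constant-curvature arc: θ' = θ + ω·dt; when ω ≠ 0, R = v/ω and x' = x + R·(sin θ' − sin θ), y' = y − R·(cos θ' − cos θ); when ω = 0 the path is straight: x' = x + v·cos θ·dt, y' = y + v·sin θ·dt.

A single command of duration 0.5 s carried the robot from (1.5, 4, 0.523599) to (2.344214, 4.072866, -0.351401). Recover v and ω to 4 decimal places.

v = 1.7500, ω = -1.7500

Δθ = -0.351401 − 0.523599 = -0.875000
ω = Δθ/dt = -0.875000/0.5 = -1.7500
R = Δx/(sin θ' − sin θ) = -1.0000
v = R·ω = -1.0000·-1.7500 = 1.7500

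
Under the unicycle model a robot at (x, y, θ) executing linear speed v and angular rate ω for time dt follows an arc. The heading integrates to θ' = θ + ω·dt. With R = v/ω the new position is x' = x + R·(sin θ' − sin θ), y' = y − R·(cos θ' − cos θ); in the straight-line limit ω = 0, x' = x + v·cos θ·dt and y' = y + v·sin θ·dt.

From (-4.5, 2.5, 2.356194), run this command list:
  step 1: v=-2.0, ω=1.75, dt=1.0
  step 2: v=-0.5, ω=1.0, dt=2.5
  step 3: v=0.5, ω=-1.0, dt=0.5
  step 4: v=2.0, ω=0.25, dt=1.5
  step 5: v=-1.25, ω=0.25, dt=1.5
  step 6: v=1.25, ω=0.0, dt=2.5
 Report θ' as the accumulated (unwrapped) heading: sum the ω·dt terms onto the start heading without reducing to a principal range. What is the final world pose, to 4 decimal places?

step 1: θ'=4.1062 (R=-1.1429) → pose (-2.7527, 2.6570, 4.1062)
step 2: θ'=6.6062 (R=-0.5000) → pose (-3.3223, 3.4160, 6.6062)
step 3: θ'=6.1062 (R=-0.5000) → pose (-3.0755, 3.4340, 6.1062)
step 4: θ'=6.4812 (R=8.0000) → pose (-0.0932, 3.4654, 6.4812)
step 5: θ'=6.8562 (R=-5.0000) → pose (-1.8205, 2.7645, 6.8562)
step 6: θ'=6.8562 (straight) → pose (0.8054, 4.4587, 6.8562)

(0.8054, 4.4587, 6.8562)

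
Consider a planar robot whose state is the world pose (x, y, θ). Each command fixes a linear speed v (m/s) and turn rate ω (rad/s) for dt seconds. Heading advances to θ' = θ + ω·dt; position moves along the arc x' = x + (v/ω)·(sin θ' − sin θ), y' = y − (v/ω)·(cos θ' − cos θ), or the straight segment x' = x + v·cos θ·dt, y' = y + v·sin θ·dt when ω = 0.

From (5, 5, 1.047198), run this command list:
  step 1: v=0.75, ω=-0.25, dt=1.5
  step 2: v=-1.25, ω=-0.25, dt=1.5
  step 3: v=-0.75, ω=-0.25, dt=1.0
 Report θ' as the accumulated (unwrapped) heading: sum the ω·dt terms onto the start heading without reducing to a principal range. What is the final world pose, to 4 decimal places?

(3.3436, 4.8507, 0.0472)

step 1: θ'=0.6722 (R=-3.0000) → pose (5.7300, 5.8474, 0.6722)
step 2: θ'=0.2972 (R=5.0000) → pose (4.0806, 4.9788, 0.2972)
step 3: θ'=0.0472 (R=3.0000) → pose (3.3436, 4.8507, 0.0472)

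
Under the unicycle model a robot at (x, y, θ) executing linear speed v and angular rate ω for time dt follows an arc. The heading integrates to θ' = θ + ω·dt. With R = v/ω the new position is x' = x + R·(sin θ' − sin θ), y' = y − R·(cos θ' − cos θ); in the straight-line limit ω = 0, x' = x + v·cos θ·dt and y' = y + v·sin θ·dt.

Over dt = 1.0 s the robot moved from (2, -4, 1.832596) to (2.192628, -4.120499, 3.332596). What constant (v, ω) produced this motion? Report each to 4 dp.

Δθ = 3.332596 − 1.832596 = 1.500000
ω = Δθ/dt = 1.500000/1.0 = 1.5000
R = Δx/(sin θ' − sin θ) = -0.1667
v = R·ω = -0.1667·1.5000 = -0.2500

v = -0.2500, ω = 1.5000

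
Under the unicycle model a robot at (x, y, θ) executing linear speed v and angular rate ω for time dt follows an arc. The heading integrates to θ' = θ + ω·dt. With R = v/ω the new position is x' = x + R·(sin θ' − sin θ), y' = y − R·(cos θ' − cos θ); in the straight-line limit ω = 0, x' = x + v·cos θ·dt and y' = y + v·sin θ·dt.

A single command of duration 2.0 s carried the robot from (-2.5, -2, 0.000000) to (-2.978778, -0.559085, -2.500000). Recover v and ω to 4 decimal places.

Δθ = -2.500000 − 0.000000 = -2.500000
ω = Δθ/dt = -2.500000/2.0 = -1.2500
R = −Δy/(cos θ' − cos θ) = 0.8000
v = R·ω = 0.8000·-1.2500 = -1.0000

v = -1.0000, ω = -1.2500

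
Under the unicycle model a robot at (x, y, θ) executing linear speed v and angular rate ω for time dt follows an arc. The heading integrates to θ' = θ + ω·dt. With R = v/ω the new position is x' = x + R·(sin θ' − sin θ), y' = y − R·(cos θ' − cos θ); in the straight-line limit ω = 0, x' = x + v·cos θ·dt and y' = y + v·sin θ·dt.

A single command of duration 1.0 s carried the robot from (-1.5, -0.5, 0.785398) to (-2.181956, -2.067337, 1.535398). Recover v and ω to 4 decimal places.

Δθ = 1.535398 − 0.785398 = 0.750000
ω = Δθ/dt = 0.750000/1.0 = 0.7500
R = −Δy/(cos θ' − cos θ) = -2.3333
v = R·ω = -2.3333·0.7500 = -1.7500

v = -1.7500, ω = 0.7500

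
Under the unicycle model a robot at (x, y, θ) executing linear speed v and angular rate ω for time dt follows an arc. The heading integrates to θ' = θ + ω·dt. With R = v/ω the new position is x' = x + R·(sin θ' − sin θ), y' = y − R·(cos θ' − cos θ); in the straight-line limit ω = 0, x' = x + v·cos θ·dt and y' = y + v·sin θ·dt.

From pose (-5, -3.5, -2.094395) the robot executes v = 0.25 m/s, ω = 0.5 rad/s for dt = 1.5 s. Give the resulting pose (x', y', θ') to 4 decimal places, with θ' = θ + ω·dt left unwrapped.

θ' = -2.0944 + 0.5·1.5 = -1.3444
R = v/ω = 0.25/0.5 = 0.5000
x' = -5 + 0.5000·(sin -1.3444 − sin -2.0944) = -5.0542
y' = -3.5 − 0.5000·(cos -1.3444 − cos -2.0944) = -3.8622

(-5.0542, -3.8622, -1.3444)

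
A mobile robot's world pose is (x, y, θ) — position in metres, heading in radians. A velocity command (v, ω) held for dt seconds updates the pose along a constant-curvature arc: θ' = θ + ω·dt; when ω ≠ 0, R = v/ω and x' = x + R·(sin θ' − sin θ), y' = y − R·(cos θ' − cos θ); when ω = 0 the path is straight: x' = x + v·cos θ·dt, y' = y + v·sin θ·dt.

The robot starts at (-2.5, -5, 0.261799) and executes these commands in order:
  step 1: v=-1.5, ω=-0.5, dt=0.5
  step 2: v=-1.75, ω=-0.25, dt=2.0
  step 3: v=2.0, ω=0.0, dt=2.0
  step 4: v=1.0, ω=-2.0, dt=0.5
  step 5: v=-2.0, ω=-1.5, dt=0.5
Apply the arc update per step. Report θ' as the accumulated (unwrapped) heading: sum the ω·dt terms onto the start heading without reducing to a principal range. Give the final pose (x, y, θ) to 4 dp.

(-2.5289, -5.6260, -2.2382)

step 1: θ'=0.0118 (R=3.0000) → pose (-3.2411, -5.1020, 0.0118)
step 2: θ'=-0.4882 (R=7.0000) → pose (-6.6069, -4.2847, -0.4882)
step 3: θ'=-0.4882 (straight) → pose (-3.0742, -6.1609, -0.4882)
step 4: θ'=-1.4882 (R=-0.5000) → pose (-2.8104, -6.5612, -1.4882)
step 5: θ'=-2.2382 (R=1.3333) → pose (-2.5289, -5.6260, -2.2382)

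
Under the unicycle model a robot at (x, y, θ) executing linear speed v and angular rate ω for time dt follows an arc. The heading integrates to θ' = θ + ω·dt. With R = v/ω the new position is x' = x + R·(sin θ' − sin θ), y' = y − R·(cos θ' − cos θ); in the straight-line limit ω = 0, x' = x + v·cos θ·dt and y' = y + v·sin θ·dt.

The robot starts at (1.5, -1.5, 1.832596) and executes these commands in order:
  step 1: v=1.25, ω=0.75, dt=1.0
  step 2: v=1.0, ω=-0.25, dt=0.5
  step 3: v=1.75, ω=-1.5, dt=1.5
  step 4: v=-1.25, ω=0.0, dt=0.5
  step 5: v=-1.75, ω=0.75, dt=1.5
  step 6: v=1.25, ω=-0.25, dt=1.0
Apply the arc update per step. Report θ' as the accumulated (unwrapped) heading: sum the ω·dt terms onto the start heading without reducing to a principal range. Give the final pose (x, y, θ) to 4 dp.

(-1.0907, 1.1223, 1.0826)

step 1: θ'=2.5826 (R=1.6667) → pose (0.7740, -0.5184, 2.5826)
step 2: θ'=2.4576 (R=-4.0000) → pose (0.3678, -0.2274, 2.4576)
step 3: θ'=0.2076 (R=-1.1667) → pose (0.8645, 1.8184, 0.2076)
step 4: θ'=0.2076 (straight) → pose (0.2529, 1.6896, 0.2076)
step 5: θ'=1.3326 (R=-2.3333) → pose (-1.5336, -0.0431, 1.3326)
step 6: θ'=1.0826 (R=-5.0000) → pose (-1.0907, 1.1223, 1.0826)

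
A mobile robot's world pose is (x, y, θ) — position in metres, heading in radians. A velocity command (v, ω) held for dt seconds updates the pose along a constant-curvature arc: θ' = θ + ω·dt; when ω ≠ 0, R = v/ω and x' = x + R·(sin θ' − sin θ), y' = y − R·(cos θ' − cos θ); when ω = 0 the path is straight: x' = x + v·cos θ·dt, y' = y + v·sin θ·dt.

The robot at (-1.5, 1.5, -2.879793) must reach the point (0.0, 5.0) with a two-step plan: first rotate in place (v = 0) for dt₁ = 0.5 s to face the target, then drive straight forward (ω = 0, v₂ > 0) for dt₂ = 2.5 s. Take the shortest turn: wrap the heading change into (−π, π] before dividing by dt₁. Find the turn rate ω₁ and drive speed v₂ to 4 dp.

ω₁ = -4.4750, v₂ = 1.5232

heading to target = atan2(5−1.5, 0−-1.5) = 1.1659
Δθ = wrap(1.1659 − -2.8798) = -2.2375; ω₁ = Δθ/dt₁ = -4.4750
distance = √((0−-1.5)² + (5−1.5)²) = 3.8079; v₂ = distance/dt₂ = 1.5232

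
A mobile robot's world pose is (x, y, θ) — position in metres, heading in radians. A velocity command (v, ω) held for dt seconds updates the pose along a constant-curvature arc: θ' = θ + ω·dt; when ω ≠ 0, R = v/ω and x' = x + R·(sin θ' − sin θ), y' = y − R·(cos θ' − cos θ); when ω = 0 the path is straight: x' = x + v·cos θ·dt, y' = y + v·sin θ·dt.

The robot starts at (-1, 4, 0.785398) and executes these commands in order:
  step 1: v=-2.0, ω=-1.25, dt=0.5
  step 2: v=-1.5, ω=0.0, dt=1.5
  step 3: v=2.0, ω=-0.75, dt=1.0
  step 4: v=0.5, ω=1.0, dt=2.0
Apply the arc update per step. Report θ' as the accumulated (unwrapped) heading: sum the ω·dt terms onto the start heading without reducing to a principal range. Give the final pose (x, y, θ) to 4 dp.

step 1: θ'=0.1604 (R=1.6000) → pose (-1.8758, 3.5519, 0.1604)
step 2: θ'=0.1604 (straight) → pose (-4.0970, 3.1926, 0.1604)
step 3: θ'=-0.5896 (R=-2.6667) → pose (-2.1883, 2.7766, -0.5896)
step 4: θ'=1.4104 (R=0.5000) → pose (-1.4167, 3.1123, 1.4104)

(-1.4167, 3.1123, 1.4104)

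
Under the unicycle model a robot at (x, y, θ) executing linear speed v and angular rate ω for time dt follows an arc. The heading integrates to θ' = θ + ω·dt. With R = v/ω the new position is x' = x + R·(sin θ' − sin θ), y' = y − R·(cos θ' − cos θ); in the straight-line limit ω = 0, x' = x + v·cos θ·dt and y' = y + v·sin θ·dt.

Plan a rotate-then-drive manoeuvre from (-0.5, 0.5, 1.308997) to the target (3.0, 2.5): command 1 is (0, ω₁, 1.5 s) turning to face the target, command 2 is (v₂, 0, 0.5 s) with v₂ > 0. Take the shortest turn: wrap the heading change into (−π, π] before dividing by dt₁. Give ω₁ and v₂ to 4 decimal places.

heading to target = atan2(2.5−0.5, 3−-0.5) = 0.5191
Δθ = wrap(0.5191 − 1.3090) = -0.7899; ω₁ = Δθ/dt₁ = -0.5266
distance = √((3−-0.5)² + (2.5−0.5)²) = 4.0311; v₂ = distance/dt₂ = 8.0623

ω₁ = -0.5266, v₂ = 8.0623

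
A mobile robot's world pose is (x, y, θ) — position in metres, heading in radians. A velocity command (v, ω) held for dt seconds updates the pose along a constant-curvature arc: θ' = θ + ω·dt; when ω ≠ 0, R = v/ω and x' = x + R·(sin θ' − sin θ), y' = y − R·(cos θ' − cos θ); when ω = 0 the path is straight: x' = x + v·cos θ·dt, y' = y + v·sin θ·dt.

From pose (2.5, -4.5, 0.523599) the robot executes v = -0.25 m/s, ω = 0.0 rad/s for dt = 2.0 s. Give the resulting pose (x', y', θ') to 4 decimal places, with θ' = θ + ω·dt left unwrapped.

θ' = 0.5236 + 0.0·2.0 = 0.5236
ω = 0 → straight: x' = 2.5 + -0.25·cos(0.5236)·2.0 = 2.0670
y' = -4.5 + -0.25·sin(0.5236)·2.0 = -4.7500

(2.0670, -4.7500, 0.5236)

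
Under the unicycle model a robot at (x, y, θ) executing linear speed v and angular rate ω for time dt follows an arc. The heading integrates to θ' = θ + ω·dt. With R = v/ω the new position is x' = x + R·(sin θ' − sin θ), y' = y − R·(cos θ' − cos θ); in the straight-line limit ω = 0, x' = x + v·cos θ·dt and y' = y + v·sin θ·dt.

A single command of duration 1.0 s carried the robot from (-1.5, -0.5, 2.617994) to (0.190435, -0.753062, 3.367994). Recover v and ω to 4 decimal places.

Δθ = 3.367994 − 2.617994 = 0.750000
ω = Δθ/dt = 0.750000/1.0 = 0.7500
R = Δx/(sin θ' − sin θ) = -2.3333
v = R·ω = -2.3333·0.7500 = -1.7500

v = -1.7500, ω = 0.7500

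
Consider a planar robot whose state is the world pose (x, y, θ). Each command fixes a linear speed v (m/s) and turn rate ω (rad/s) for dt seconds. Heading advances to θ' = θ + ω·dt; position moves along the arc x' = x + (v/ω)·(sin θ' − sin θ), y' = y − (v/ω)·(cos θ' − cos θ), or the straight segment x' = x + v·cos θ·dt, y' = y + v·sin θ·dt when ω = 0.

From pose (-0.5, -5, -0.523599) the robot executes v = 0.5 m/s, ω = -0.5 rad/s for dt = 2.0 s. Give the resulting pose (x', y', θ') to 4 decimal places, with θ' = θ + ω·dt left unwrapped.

θ' = -0.5236 + -0.5·2.0 = -1.5236
R = v/ω = 0.5/-0.5 = -1.0000
x' = -0.5 + -1.0000·(sin -1.5236 − sin -0.5236) = -0.0011
y' = -5 − -1.0000·(cos -1.5236 − cos -0.5236) = -5.8188

(-0.0011, -5.8188, -1.5236)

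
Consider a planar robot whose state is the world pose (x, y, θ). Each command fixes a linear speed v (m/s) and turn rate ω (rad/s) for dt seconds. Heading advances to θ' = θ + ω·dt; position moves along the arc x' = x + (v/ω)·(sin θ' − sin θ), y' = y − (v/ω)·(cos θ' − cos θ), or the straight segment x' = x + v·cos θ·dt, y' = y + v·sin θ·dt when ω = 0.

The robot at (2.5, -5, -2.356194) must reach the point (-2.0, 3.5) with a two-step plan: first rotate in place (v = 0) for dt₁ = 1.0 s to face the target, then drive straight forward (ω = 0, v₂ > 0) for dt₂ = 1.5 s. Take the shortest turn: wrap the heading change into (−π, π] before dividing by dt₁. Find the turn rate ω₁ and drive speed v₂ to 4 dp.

ω₁ = -1.8693, v₂ = 6.4118

heading to target = atan2(3.5−-5, -2−2.5) = 2.0577
Δθ = wrap(2.0577 − -2.3562) = -1.8693; ω₁ = Δθ/dt₁ = -1.8693
distance = √((-2−2.5)² + (3.5−-5)²) = 9.6177; v₂ = distance/dt₂ = 6.4118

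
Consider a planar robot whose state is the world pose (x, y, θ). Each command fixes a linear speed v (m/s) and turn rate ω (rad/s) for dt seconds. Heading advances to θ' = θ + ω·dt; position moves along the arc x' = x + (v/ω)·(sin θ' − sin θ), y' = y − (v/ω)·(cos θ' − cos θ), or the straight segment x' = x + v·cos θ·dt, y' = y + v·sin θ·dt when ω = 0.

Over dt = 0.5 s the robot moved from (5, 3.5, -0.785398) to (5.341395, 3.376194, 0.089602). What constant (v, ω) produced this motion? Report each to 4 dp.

Δθ = 0.089602 − -0.785398 = 0.875000
ω = Δθ/dt = 0.875000/0.5 = 1.7500
R = Δx/(sin θ' − sin θ) = 0.4286
v = R·ω = 0.4286·1.7500 = 0.7500

v = 0.7500, ω = 1.7500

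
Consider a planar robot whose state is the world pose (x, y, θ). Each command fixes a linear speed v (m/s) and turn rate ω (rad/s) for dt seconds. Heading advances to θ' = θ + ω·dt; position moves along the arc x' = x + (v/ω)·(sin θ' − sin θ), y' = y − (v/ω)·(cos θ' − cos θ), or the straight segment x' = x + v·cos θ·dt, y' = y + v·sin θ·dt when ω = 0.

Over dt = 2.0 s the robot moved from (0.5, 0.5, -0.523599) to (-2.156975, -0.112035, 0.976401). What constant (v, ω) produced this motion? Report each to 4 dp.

v = -1.5000, ω = 0.7500

Δθ = 0.976401 − -0.523599 = 1.500000
ω = Δθ/dt = 1.500000/2.0 = 0.7500
R = Δx/(sin θ' − sin θ) = -2.0000
v = R·ω = -2.0000·0.7500 = -1.5000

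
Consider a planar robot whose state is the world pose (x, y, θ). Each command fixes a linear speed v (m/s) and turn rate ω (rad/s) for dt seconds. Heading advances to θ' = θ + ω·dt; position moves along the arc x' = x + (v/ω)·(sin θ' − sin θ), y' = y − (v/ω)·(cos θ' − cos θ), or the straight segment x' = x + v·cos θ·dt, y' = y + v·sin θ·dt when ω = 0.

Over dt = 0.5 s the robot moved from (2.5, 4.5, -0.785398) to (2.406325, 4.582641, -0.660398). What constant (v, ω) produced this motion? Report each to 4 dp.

Δθ = -0.660398 − -0.785398 = 0.125000
ω = Δθ/dt = 0.125000/0.5 = 0.2500
R = Δx/(sin θ' − sin θ) = -1.0000
v = R·ω = -1.0000·0.2500 = -0.2500

v = -0.2500, ω = 0.2500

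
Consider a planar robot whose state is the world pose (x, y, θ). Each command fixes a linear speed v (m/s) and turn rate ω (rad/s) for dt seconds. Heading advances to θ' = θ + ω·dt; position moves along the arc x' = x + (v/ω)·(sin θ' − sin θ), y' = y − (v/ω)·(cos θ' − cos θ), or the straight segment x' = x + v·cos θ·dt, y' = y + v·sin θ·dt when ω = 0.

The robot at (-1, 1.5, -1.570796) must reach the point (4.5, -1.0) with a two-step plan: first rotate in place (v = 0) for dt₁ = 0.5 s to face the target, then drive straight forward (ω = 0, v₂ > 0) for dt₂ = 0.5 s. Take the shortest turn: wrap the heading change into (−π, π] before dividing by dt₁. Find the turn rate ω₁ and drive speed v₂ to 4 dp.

ω₁ = 2.2883, v₂ = 12.0830

heading to target = atan2(-1−1.5, 4.5−-1) = -0.4266
Δθ = wrap(-0.4266 − -1.5708) = 1.1442; ω₁ = Δθ/dt₁ = 2.2883
distance = √((4.5−-1)² + (-1−1.5)²) = 6.0415; v₂ = distance/dt₂ = 12.0830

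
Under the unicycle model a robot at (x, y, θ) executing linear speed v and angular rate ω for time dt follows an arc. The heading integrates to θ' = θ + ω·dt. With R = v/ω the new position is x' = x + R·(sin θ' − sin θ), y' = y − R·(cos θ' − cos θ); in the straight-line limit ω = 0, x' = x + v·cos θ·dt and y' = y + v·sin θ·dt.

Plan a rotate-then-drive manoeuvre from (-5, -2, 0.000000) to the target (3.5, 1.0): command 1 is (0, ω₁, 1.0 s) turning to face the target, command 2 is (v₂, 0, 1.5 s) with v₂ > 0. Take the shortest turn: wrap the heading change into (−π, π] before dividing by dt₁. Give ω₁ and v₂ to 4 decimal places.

ω₁ = 0.3393, v₂ = 6.0093

heading to target = atan2(1−-2, 3.5−-5) = 0.3393
Δθ = wrap(0.3393 − 0.0000) = 0.3393; ω₁ = Δθ/dt₁ = 0.3393
distance = √((3.5−-5)² + (1−-2)²) = 9.0139; v₂ = distance/dt₂ = 6.0093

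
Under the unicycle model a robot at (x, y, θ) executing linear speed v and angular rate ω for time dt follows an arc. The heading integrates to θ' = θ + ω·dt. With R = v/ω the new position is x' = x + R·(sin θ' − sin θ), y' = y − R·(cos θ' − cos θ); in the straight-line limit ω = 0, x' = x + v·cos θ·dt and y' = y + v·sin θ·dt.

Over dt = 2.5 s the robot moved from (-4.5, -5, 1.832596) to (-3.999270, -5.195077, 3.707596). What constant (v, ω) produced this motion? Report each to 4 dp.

Δθ = 3.707596 − 1.832596 = 1.875000
ω = Δθ/dt = 1.875000/2.5 = 0.7500
R = Δx/(sin θ' − sin θ) = -0.3333
v = R·ω = -0.3333·0.7500 = -0.2500

v = -0.2500, ω = 0.7500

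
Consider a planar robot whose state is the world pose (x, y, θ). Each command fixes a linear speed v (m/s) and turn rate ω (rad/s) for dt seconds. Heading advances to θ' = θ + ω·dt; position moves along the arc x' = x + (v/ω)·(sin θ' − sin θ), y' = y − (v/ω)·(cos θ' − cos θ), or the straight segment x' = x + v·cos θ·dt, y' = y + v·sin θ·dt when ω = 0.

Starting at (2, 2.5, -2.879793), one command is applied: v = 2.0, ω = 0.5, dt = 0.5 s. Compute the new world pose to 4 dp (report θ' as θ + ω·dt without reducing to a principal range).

(1.0763, 2.1238, -2.6298)

θ' = -2.8798 + 0.5·0.5 = -2.6298
R = v/ω = 2.0/0.5 = 4.0000
x' = 2 + 4.0000·(sin -2.6298 − sin -2.8798) = 1.0763
y' = 2.5 − 4.0000·(cos -2.6298 − cos -2.8798) = 2.1238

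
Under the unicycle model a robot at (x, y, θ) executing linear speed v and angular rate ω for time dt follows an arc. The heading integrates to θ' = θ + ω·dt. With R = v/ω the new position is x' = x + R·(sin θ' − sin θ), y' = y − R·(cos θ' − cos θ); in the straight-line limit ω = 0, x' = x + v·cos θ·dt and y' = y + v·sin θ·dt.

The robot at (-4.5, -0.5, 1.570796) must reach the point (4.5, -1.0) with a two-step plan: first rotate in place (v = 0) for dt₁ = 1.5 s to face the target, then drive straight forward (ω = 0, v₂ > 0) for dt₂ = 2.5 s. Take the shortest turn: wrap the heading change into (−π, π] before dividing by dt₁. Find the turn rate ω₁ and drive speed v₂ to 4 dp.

ω₁ = -1.0842, v₂ = 3.6056

heading to target = atan2(-1−-0.5, 4.5−-4.5) = -0.0555
Δθ = wrap(-0.0555 − 1.5708) = -1.6263; ω₁ = Δθ/dt₁ = -1.0842
distance = √((4.5−-4.5)² + (-1−-0.5)²) = 9.0139; v₂ = distance/dt₂ = 3.6056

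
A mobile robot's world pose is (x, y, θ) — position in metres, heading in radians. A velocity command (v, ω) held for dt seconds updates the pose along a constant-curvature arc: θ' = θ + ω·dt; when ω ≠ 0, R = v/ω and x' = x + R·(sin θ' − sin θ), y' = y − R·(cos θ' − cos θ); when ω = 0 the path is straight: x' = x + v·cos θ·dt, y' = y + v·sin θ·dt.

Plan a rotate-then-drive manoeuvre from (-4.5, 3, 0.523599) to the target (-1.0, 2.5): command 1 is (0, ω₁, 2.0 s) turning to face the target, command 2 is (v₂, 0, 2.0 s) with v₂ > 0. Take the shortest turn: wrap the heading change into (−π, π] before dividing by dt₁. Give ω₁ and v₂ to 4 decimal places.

heading to target = atan2(2.5−3, -1−-4.5) = -0.1419
Δθ = wrap(-0.1419 − 0.5236) = -0.6655; ω₁ = Δθ/dt₁ = -0.3327
distance = √((-1−-4.5)² + (2.5−3)²) = 3.5355; v₂ = distance/dt₂ = 1.7678

ω₁ = -0.3327, v₂ = 1.7678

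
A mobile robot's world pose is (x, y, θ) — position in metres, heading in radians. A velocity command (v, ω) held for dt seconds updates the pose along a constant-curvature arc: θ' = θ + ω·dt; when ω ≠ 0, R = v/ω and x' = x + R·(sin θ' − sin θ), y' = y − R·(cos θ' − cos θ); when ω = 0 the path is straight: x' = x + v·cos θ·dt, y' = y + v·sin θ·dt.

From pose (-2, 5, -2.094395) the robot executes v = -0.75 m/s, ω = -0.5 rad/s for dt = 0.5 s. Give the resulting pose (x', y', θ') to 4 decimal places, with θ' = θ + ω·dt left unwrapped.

θ' = -2.0944 + -0.5·0.5 = -2.3444
R = v/ω = -0.75/-0.5 = 1.5000
x' = -2 + 1.5000·(sin -2.3444 − sin -2.0944) = -1.7741
y' = 5 − 1.5000·(cos -2.3444 − cos -2.0944) = 5.2981

(-1.7741, 5.2981, -2.3444)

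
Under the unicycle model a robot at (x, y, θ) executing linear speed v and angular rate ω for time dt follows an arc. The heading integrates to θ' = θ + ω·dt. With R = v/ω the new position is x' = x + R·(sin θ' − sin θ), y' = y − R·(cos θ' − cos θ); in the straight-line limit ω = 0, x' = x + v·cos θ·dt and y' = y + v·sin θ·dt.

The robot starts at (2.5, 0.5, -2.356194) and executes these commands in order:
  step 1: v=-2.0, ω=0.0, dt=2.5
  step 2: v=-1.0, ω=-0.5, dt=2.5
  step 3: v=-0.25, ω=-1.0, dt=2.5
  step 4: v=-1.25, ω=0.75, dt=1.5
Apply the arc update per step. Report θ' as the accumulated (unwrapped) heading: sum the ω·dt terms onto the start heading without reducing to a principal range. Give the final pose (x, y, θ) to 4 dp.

(6.9645, 2.7417, -4.9812)

step 1: θ'=-2.3562 (straight) → pose (6.0355, 4.0355, -2.3562)
step 2: θ'=-3.6062 (R=2.0000) → pose (8.3459, 4.4093, -3.6062)
step 3: θ'=-6.1062 (R=0.2500) → pose (8.2779, 3.9397, -6.1062)
step 4: θ'=-4.9812 (R=-1.6667) → pose (6.9645, 2.7417, -4.9812)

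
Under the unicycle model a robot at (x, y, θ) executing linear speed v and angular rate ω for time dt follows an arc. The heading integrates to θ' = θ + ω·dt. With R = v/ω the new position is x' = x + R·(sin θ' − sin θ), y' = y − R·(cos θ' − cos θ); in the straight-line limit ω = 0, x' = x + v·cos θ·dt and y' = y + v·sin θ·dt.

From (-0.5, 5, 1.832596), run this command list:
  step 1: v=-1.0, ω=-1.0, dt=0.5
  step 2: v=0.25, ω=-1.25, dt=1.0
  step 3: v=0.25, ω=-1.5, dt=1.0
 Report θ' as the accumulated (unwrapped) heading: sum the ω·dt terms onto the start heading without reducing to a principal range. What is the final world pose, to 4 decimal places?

(-0.1378, 4.5167, -1.4174)

step 1: θ'=1.3326 (R=1.0000) → pose (-0.4942, 4.5052, 1.3326)
step 2: θ'=0.0826 (R=-0.2000) → pose (-0.3163, 4.6574, 0.0826)
step 3: θ'=-1.4174 (R=-0.1667) → pose (-0.1378, 4.5167, -1.4174)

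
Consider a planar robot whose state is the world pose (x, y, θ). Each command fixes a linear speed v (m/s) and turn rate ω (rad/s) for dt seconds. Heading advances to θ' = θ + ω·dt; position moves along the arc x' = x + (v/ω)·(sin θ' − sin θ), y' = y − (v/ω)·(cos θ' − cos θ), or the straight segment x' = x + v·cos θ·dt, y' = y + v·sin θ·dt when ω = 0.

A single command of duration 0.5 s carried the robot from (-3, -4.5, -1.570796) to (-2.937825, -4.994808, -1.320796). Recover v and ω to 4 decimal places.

Δθ = -1.320796 − -1.570796 = 0.250000
ω = Δθ/dt = 0.250000/0.5 = 0.5000
R = −Δy/(cos θ' − cos θ) = 2.0000
v = R·ω = 2.0000·0.5000 = 1.0000

v = 1.0000, ω = 0.5000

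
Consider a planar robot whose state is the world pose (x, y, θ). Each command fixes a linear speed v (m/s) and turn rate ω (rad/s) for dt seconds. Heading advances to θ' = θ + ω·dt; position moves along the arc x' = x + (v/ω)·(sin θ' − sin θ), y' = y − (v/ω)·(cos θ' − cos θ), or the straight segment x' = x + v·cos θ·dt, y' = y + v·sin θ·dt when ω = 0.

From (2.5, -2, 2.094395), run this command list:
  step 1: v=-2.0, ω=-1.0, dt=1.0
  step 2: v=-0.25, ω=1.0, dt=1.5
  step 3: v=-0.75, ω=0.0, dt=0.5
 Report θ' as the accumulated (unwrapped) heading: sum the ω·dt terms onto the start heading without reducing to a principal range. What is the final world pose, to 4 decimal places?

(2.9576, -4.4404, 2.5944)

step 1: θ'=1.0944 (R=2.0000) → pose (2.5453, -3.9172, 1.0944)
step 2: θ'=2.5944 (R=-0.2500) → pose (2.6373, -4.2453, 2.5944)
step 3: θ'=2.5944 (straight) → pose (2.9576, -4.4404, 2.5944)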